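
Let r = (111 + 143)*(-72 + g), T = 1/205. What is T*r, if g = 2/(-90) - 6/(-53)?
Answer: -1062482/11925 ≈ -89.097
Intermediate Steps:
T = 1/205 ≈ 0.0048781
g = 217/2385 (g = 2*(-1/90) - 6*(-1/53) = -1/45 + 6/53 = 217/2385 ≈ 0.090985)
r = -43561762/2385 (r = (111 + 143)*(-72 + 217/2385) = 254*(-171503/2385) = -43561762/2385 ≈ -18265.)
T*r = (1/205)*(-43561762/2385) = -1062482/11925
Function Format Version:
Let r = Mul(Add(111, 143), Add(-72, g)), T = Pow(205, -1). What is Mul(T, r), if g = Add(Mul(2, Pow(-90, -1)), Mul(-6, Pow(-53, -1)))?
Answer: Rational(-1062482, 11925) ≈ -89.097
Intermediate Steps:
T = Rational(1, 205) ≈ 0.0048781
g = Rational(217, 2385) (g = Add(Mul(2, Rational(-1, 90)), Mul(-6, Rational(-1, 53))) = Add(Rational(-1, 45), Rational(6, 53)) = Rational(217, 2385) ≈ 0.090985)
r = Rational(-43561762, 2385) (r = Mul(Add(111, 143), Add(-72, Rational(217, 2385))) = Mul(254, Rational(-171503, 2385)) = Rational(-43561762, 2385) ≈ -18265.)
Mul(T, r) = Mul(Rational(1, 205), Rational(-43561762, 2385)) = Rational(-1062482, 11925)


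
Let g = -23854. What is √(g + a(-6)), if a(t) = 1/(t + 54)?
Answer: I*√3434973/12 ≈ 154.45*I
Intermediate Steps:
a(t) = 1/(54 + t)
√(g + a(-6)) = √(-23854 + 1/(54 - 6)) = √(-23854 + 1/48) = √(-1144991/48) = I*√3434973/12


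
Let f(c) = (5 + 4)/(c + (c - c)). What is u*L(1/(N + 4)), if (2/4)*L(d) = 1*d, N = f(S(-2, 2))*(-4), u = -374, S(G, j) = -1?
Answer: -187/10 ≈ -18.700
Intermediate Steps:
f(c) = 9/c (f(c) = 9/(c + 0) = 9/c)
N = 36 (N = (9/(-1))*(-4) = (9*(-1))*(-4) = -9*(-4) = 36)
L(d) = 2*d (L(d) = 2*(1*d) = 2*d)
u*L(1/(N + 4)) = -748/(36 + 4) = -748/40 = -374*1/20 = -187/10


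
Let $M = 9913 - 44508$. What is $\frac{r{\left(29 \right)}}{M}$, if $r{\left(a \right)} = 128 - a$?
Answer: $- \frac{9}{3145} \approx -0.0028617$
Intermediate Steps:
$M = -34595$
$\frac{r{\left(29 \right)}}{M} = \frac{128 - 29}{-34595} = \left(128 - 29\right) \left(- \frac{1}{34595}\right) = 99 \left(- \frac{1}{34595}\right) = - \frac{9}{3145}$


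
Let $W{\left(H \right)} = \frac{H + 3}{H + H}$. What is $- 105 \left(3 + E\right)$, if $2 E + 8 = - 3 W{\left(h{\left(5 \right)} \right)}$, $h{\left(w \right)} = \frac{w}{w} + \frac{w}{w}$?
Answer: $\frac{2415}{8} \approx 301.88$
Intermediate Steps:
$h{\left(w \right)} = 2$ ($h{\left(w \right)} = 1 + 1 = 2$)
$W{\left(H \right)} = \frac{3 + H}{2 H}$
$E = - \frac{47}{8}$ ($E = -4 + \frac{\left(-3\right) \frac{3 + 2}{2 \cdot 2}}{2} = -4 + \frac{\left(-3\right) \frac{1}{2} \cdot \frac{1}{2} \cdot 5}{2} = -4 + \frac{\left(-3\right) \frac{5}{4}}{2} = -4 + \frac{1}{2} \left(- \frac{15}{4}\right) = -4 - \frac{15}{8} = - \frac{47}{8} \approx -5.875$)
$- 105 \left(3 + E\right) = - 105 \left(3 - \frac{47}{8}\right) = \left(-105\right) \left(- \frac{23}{8}\right) = \frac{2415}{8}$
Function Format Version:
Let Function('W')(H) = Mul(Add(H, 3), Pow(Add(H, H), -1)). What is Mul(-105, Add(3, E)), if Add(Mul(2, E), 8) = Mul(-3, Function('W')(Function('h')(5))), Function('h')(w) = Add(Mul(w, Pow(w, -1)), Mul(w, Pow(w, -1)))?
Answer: Rational(2415, 8) ≈ 301.88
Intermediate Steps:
Function('h')(w) = 2 (Function('h')(w) = Add(1, 1) = 2)
Function('W')(H) = Mul(Rational(1, 2), Pow(H, -1), Add(3, H)) (Function('W')(H) = Mul(Add(3, H), Pow(Mul(2, H), -1)) = Mul(Add(3, H), Mul(Rational(1, 2), Pow(H, -1))) = Mul(Rational(1, 2), Pow(H, -1), Add(3, H)))
E = Rational(-47, 8) (E = Add(-4, Mul(Rational(1, 2), Mul(-3, Mul(Rational(1, 2), Pow(2, -1), Add(3, 2))))) = Add(-4, Mul(Rational(1, 2), Mul(-3, Mul(Rational(1, 2), Rational(1, 2), 5)))) = Add(-4, Mul(Rational(1, 2), Mul(-3, Rational(5, 4)))) = Add(-4, Mul(Rational(1, 2), Rational(-15, 4))) = Add(-4, Rational(-15, 8)) = Rational(-47, 8) ≈ -5.8750)
Mul(-105, Add(3, E)) = Mul(-105, Add(3, Rational(-47, 8))) = Mul(-105, Rational(-23, 8)) = Rational(2415, 8)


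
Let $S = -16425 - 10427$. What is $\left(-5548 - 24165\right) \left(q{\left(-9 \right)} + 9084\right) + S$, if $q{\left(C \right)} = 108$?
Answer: $-273148748$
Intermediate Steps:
$S = -26852$
$\left(-5548 - 24165\right) \left(q{\left(-9 \right)} + 9084\right) + S = \left(-5548 - 24165\right) \left(108 + 9084\right) - 26852 = \left(-29713\right) 9192 - 26852 = -273121896 - 26852 = -273148748$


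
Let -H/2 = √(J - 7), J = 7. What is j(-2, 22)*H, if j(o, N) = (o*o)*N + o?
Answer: 0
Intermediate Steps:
H = 0 (H = -2*√(7 - 7) = -2*√0 = -2*0 = 0)
j(o, N) = o + N*o² (j(o, N) = o²*N + o = N*o² + o = o + N*o²)
j(-2, 22)*H = -2*(1 + 22*(-2))*0 = -2*(1 - 44)*0 = -2*(-43)*0 = 86*0 = 0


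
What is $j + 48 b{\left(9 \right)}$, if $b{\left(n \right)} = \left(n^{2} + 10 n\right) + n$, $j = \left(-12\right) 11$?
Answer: $8508$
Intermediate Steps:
$j = -132$
$b{\left(n \right)} = n^{2} + 11 n$
$j + 48 b{\left(9 \right)} = -132 + 48 \cdot 9 \left(11 + 9\right) = -132 + 48 \cdot 9 \cdot 20 = -132 + 48 \cdot 180 = -132 + 8640 = 8508$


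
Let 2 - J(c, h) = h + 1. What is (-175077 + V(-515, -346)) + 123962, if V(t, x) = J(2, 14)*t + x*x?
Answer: 75296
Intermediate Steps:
J(c, h) = 1 - h (J(c, h) = 2 - (h + 1) = 2 - (1 + h) = 2 + (-1 - h) = 1 - h)
V(t, x) = x² - 13*t (V(t, x) = (1 - 1*14)*t + x*x = (1 - 14)*t + x² = -13*t + x² = x² - 13*t)
(-175077 + V(-515, -346)) + 123962 = (-175077 + ((-346)² - 13*(-515))) + 123962 = (-175077 + (119716 + 6695)) + 123962 = (-175077 + 126411) + 123962 = -48666 + 123962 = 75296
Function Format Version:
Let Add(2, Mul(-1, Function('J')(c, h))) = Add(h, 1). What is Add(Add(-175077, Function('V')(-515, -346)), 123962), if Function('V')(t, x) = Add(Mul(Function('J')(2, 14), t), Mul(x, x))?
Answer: 75296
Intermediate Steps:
Function('J')(c, h) = Add(1, Mul(-1, h)) (Function('J')(c, h) = Add(2, Mul(-1, Add(h, 1))) = Add(2, Mul(-1, Add(1, h))) = Add(2, Add(-1, Mul(-1, h))) = Add(1, Mul(-1, h)))
Function('V')(t, x) = Add(Pow(x, 2), Mul(-13, t)) (Function('V')(t, x) = Add(Mul(Add(1, Mul(-1, 14)), t), Mul(x, x)) = Add(Mul(Add(1, -14), t), Pow(x, 2)) = Add(Mul(-13, t), Pow(x, 2)) = Add(Pow(x, 2), Mul(-13, t)))
Add(Add(-175077, Function('V')(-515, -346)), 123962) = Add(Add(-175077, Add(Pow(-346, 2), Mul(-13, -515))), 123962) = Add(Add(-175077, Add(119716, 6695)), 123962) = Add(Add(-175077, 126411), 123962) = Add(-48666, 123962) = 75296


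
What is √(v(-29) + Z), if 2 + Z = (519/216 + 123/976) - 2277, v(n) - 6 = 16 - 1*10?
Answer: I*√1213358015/732 ≈ 47.586*I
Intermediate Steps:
v(n) = 12 (v(n) = 6 + (16 - 1*10) = 6 + (16 - 10) = 6 + 6 = 12)
Z = -19996523/8784 (Z = -2 + ((519/216 + 123/976) - 2277) = -2 + ((519*(1/216) + 123*(1/976)) - 2277) = -2 + ((173/72 + 123/976) - 2277) = -2 + (22213/8784 - 2277) = -2 - 19978955/8784 = -19996523/8784 ≈ -2276.5)
√(v(-29) + Z) = √(12 - 19996523/8784) = √(-19891115/8784) = I*√1213358015/732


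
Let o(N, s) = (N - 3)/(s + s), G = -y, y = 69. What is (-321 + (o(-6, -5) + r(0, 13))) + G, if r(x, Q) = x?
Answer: -3891/10 ≈ -389.10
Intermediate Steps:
G = -69 (G = -1*69 = -69)
o(N, s) = (-3 + N)/(2*s) (o(N, s) = (-3 + N)/((2*s)) = (-3 + N)*(1/(2*s)) = (-3 + N)/(2*s))
(-321 + (o(-6, -5) + r(0, 13))) + G = (-321 + ((½)*(-3 - 6)/(-5) + 0)) - 69 = (-321 + ((½)*(-⅕)*(-9) + 0)) - 69 = (-321 + (9/10 + 0)) - 69 = (-321 + 9/10) - 69 = -3201/10 - 69 = -3891/10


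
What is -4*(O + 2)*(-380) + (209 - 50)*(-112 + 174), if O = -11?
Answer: -3822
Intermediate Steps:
-4*(O + 2)*(-380) + (209 - 50)*(-112 + 174) = -4*(-11 + 2)*(-380) + (209 - 50)*(-112 + 174) = -4*(-9)*(-380) + 159*62 = 36*(-380) + 9858 = -13680 + 9858 = -3822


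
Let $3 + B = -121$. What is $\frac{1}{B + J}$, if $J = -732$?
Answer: $- \frac{1}{856} \approx -0.0011682$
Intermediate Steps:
$B = -124$ ($B = -3 - 121 = -124$)
$\frac{1}{B + J} = \frac{1}{-124 - 732} = \frac{1}{-856} = - \frac{1}{856}$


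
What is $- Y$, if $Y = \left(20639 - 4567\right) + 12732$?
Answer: $-28804$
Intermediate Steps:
$Y = 28804$ ($Y = 16072 + 12732 = 28804$)
$- Y = \left(-1\right) 28804 = -28804$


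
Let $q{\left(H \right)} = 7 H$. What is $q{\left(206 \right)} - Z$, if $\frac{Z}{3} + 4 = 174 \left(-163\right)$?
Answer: $86540$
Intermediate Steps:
$Z = -85098$ ($Z = -12 + 3 \cdot 174 \left(-163\right) = -12 + 3 \left(-28362\right) = -12 - 85086 = -85098$)
$q{\left(206 \right)} - Z = 7 \cdot 206 - -85098 = 1442 + 85098 = 86540$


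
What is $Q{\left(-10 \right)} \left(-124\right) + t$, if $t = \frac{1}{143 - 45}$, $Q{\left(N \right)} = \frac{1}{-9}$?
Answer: $\frac{12161}{882} \approx 13.788$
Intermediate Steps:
$Q{\left(N \right)} = - \frac{1}{9}$
$t = \frac{1}{98}$ ($t = \frac{1}{143 - 45} = \frac{1}{98} \approx 0.010204$)
$Q{\left(-10 \right)} \left(-124\right) + t = \left(- \frac{1}{9}\right) \left(-124\right) + \frac{1}{98} = \frac{124}{9} + \frac{1}{98} = \frac{12161}{882}$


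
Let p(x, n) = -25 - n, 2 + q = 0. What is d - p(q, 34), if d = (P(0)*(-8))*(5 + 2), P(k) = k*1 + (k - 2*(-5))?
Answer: -501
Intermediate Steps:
q = -2 (q = -2 + 0 = -2)
P(k) = 10 + 2*k (P(k) = k + (k + 10) = k + (10 + k) = 10 + 2*k)
d = -560 (d = ((10 + 2*0)*(-8))*(5 + 2) = ((10 + 0)*(-8))*7 = (10*(-8))*7 = -80*7 = -560)
d - p(q, 34) = -560 - (-25 - 1*34) = -560 - (-25 - 34) = -560 - 1*(-59) = -560 + 59 = -501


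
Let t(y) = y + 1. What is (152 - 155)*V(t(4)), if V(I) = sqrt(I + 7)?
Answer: -6*sqrt(3) ≈ -10.392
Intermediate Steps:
t(y) = 1 + y
V(I) = sqrt(7 + I)
(152 - 155)*V(t(4)) = (152 - 155)*sqrt(7 + (1 + 4)) = -3*sqrt(7 + 5) = -6*sqrt(3)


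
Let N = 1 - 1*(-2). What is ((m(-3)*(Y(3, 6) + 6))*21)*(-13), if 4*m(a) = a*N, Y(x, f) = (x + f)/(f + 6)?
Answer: 66339/16 ≈ 4146.2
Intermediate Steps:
Y(x, f) = (f + x)/(6 + f)
N = 3 (N = 1 + 2 = 3)
m(a) = 3*a/4 (m(a) = (a*3)/4 = (3*a)/4 = 3*a/4)
((m(-3)*(Y(3, 6) + 6))*21)*(-13) = ((((¾)*(-3))*((6 + 3)/(6 + 6) + 6))*21)*(-13) = (-9*(9/12 + 6)/4*21)*(-13) = (-9*((1/12)*9 + 6)/4*21)*(-13) = (-9*(¾ + 6)/4*21)*(-13) = (-9/4*27/4*21)*(-13) = -243/16*21*(-13) = -5103/16*(-13) = 66339/16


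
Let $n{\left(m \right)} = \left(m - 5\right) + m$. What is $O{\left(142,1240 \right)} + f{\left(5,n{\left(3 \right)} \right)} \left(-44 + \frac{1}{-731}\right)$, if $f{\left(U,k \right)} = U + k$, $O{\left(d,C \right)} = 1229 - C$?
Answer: $- \frac{201031}{731} \approx -275.01$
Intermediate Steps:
$n{\left(m \right)} = -5 + 2 m$ ($n{\left(m \right)} = \left(-5 + m\right) + m = -5 + 2 m$)
$O{\left(142,1240 \right)} + f{\left(5,n{\left(3 \right)} \right)} \left(-44 + \frac{1}{-731}\right) = \left(1229 - 1240\right) + \left(5 + \left(-5 + 2 \cdot 3\right)\right) \left(-44 + \frac{1}{-731}\right) = \left(1229 - 1240\right) + \left(5 + \left(-5 + 6\right)\right) \left(-44 - \frac{1}{731}\right) = -11 + \left(5 + 1\right) \left(- \frac{32165}{731}\right) = -11 + 6 \left(- \frac{32165}{731}\right) = -11 - \frac{192990}{731} = - \frac{201031}{731}$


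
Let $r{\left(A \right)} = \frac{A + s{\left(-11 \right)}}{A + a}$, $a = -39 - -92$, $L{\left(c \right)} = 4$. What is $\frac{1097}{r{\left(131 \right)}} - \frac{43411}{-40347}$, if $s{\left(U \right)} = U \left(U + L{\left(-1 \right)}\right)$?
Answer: $\frac{1019123843}{1049022} \approx 971.5$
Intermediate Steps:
$s{\left(U \right)} = U \left(4 + U\right)$ ($s{\left(U \right)} = U \left(U + 4\right) = U \left(4 + U\right)$)
$a = 53$ ($a = -39 + 92 = 53$)
$r{\left(A \right)} = \frac{77 + A}{53 + A}$ ($r{\left(A \right)} = \frac{A - 11 \left(4 - 11\right)}{A + 53} = \frac{A - -77}{53 + A} = \frac{A + 77}{53 + A} = \frac{77 + A}{53 + A}$)
$\frac{1097}{r{\left(131 \right)}} - \frac{43411}{-40347} = \frac{1097}{\frac{1}{53 + 131} \left(77 + 131\right)} - \frac{43411}{-40347} = \frac{1097}{\frac{1}{184} \cdot 208} - - \frac{43411}{40347} = \frac{1097}{\frac{1}{184} \cdot 208} + \frac{43411}{40347} = \frac{1097}{\frac{26}{23}} + \frac{43411}{40347} = 1097 \cdot \frac{23}{26} + \frac{43411}{40347} = \frac{25231}{26} + \frac{43411}{40347} = \frac{1019123843}{1049022}$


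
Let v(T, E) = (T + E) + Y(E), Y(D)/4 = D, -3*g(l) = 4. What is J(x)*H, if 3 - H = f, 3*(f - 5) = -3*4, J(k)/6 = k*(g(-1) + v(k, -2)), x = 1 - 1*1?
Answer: 0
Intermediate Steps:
g(l) = -4/3 (g(l) = -1/3*4 = -4/3)
Y(D) = 4*D
v(T, E) = T + 5*E (v(T, E) = (T + E) + 4*E = (E + T) + 4*E = T + 5*E)
x = 0 (x = 1 - 1 = 0)
J(k) = 6*k*(-34/3 + k) (J(k) = 6*(k*(-4/3 + (k + 5*(-2)))) = 6*(k*(-4/3 + (k - 10))) = 6*(k*(-4/3 + (-10 + k))) = 6*(k*(-34/3 + k)) = 6*k*(-34/3 + k))
f = 1 (f = 5 + (-3*4)/3 = 5 + (1/3)*(-12) = 5 - 4 = 1)
H = 2 (H = 3 - 1*1 = 3 - 1 = 2)
J(x)*H = (2*0*(-34 + 3*0))*2 = (2*0*(-34 + 0))*2 = (2*0*(-34))*2 = 0*2 = 0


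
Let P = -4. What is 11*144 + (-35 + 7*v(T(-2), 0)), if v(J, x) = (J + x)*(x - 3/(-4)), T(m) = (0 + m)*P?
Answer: 1591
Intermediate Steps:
T(m) = -4*m (T(m) = (0 + m)*(-4) = m*(-4) = -4*m)
v(J, x) = (¾ + x)*(J + x) (v(J, x) = (J + x)*(x - 3*(-¼)) = (J + x)*(x + ¾) = (J + x)*(¾ + x) = (¾ + x)*(J + x))
11*144 + (-35 + 7*v(T(-2), 0)) = 11*144 + (-35 + 7*(0² + 3*(-4*(-2))/4 + (¾)*0 - 4*(-2)*0)) = 1584 + (-35 + 7*(0 + (¾)*8 + 0 + 8*0)) = 1584 + (-35 + 7*(0 + 6 + 0 + 0)) = 1584 + (-35 + 7*6) = 1584 + (-35 + 42) = 1584 + 7 = 1591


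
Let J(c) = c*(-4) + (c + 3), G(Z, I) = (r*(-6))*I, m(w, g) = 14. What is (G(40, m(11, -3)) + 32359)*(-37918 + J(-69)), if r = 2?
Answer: -1213858228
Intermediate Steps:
G(Z, I) = -12*I (G(Z, I) = (2*(-6))*I = -12*I)
J(c) = 3 - 3*c (J(c) = -4*c + (3 + c) = 3 - 3*c)
(G(40, m(11, -3)) + 32359)*(-37918 + J(-69)) = (-12*14 + 32359)*(-37918 + (3 - 3*(-69))) = (-168 + 32359)*(-37918 + (3 + 207)) = 32191*(-37918 + 210) = 32191*(-37708) = -1213858228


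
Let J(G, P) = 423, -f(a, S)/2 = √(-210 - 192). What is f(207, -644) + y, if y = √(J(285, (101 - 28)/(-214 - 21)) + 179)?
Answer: √602 - 2*I*√402 ≈ 24.536 - 40.1*I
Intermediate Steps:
f(a, S) = -2*I*√402 (f(a, S) = -2*√(-210 - 192) = -2*I*√402)
y = √602 (y = √(423 + 179) = √602 ≈ 24.536)
f(207, -644) + y = -2*I*√402 + √602 = √602 - 2*I*√402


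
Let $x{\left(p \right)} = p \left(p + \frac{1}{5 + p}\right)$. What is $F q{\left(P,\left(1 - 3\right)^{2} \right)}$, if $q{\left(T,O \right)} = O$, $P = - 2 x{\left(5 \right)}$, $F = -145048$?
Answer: $-580192$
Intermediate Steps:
$P = -51$ ($P = - 2 \frac{5 \left(1 + 5^{2} + 5 \cdot 5\right)}{5 + 5} = - 2 \frac{5 \left(1 + 25 + 25\right)}{10} = - 2 \cdot 5 \cdot \frac{1}{10} \cdot 51 = \left(-2\right) \frac{51}{2} = -51$)
$F q{\left(P,\left(1 - 3\right)^{2} \right)} = - 145048 \left(1 - 3\right)^{2} = - 145048 \left(-2\right)^{2} = \left(-145048\right) 4 = -580192$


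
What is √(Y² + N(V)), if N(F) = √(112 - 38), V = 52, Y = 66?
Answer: √(4356 + √74) ≈ 66.065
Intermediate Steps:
N(F) = √74
√(Y² + N(V)) = √(66² + √74) = √(4356 + √74)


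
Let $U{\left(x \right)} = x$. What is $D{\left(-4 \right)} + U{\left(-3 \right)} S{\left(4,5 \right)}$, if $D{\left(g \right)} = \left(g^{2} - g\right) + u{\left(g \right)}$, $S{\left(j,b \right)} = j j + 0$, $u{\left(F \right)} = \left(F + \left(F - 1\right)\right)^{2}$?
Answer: $53$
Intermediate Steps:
$u{\left(F \right)} = \left(-1 + 2 F\right)^{2}$ ($u{\left(F \right)} = \left(F + \left(-1 + F\right)\right)^{2} = \left(-1 + 2 F\right)^{2}$)
$S{\left(j,b \right)} = j^{2}$ ($S{\left(j,b \right)} = j^{2} + 0 = j^{2}$)
$D{\left(g \right)} = g^{2} + \left(-1 + 2 g\right)^{2} - g$ ($D{\left(g \right)} = \left(g^{2} - g\right) + \left(-1 + 2 g\right)^{2} = g^{2} + \left(-1 + 2 g\right)^{2} - g$)
$D{\left(-4 \right)} + U{\left(-3 \right)} S{\left(4,5 \right)} = \left(1 - -20 + 5 \left(-4\right)^{2}\right) - 3 \cdot 4^{2} = \left(1 + 20 + 5 \cdot 16\right) - 48 = \left(1 + 20 + 80\right) - 48 = 101 - 48 = 53$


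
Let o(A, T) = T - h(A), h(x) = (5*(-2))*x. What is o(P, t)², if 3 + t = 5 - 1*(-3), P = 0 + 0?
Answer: 25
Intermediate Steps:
P = 0
t = 5 (t = -3 + (5 - 1*(-3)) = -3 + (5 + 3) = -3 + 8 = 5)
h(x) = -10*x
o(A, T) = T + 10*A (o(A, T) = T - (-10)*A = T + 10*A)
o(P, t)² = (5 + 10*0)² = (5 + 0)² = 5² = 25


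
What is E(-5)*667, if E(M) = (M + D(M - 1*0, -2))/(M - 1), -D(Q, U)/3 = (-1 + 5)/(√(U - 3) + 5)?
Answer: 4669/6 - 667*I*√5/15 ≈ 778.17 - 99.431*I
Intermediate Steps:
D(Q, U) = -12/(5 + √(-3 + U)) (D(Q, U) = -3*(-1 + 5)/(√(U - 3) + 5) = -12/(√(-3 + U) + 5) = -12/(5 + √(-3 + U)))
E(M) = (M - 12/(5 + I*√5))/(-1 + M) (E(M) = (M - 12/(5 + √(-3 - 2)))/(M - 1) = (M - 12/(5 + √(-5)))/(-1 + M) = (M - 12/(5 + I*√5))/(-1 + M))
E(-5)*667 = ((-12 - 5*(5 + I*√5))/((-1 - 5)*(5 + I*√5)))*667 = ((-12 + (-25 - 5*I*√5))/((-6)*(5 + I*√5)))*667 = -(-37 - 5*I*√5)/(6*(5 + I*√5))*667 = -667*(-37 - 5*I*√5)/(6*(5 + I*√5))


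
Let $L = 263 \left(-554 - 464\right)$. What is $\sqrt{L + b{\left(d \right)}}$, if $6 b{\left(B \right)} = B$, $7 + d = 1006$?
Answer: $\frac{i \sqrt{1070270}}{2} \approx 517.27 i$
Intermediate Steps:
$L = -267734$ ($L = 263 \left(-1018\right) = -267734$)
$d = 999$ ($d = -7 + 1006 = 999$)
$b{\left(B \right)} = \frac{B}{6}$
$\sqrt{L + b{\left(d \right)}} = \sqrt{-267734 + \frac{1}{6} \cdot 999} = \sqrt{-267734 + \frac{333}{2}} = \sqrt{- \frac{535135}{2}} = \frac{i \sqrt{1070270}}{2}$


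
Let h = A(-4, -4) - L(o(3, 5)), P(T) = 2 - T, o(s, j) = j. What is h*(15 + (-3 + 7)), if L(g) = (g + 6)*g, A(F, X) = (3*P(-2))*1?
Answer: -817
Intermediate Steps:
A(F, X) = 12 (A(F, X) = (3*(2 - 1*(-2)))*1 = (3*(2 + 2))*1 = (3*4)*1 = 12*1 = 12)
L(g) = g*(6 + g) (L(g) = (6 + g)*g = g*(6 + g))
h = -43 (h = 12 - 5*(6 + 5) = 12 - 5*11 = 12 - 1*55 = 12 - 55 = -43)
h*(15 + (-3 + 7)) = -43*(15 + (-3 + 7)) = -43*(15 + 4) = -43*19 = -817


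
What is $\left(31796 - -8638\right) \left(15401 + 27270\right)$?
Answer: $1725359214$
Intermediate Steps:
$\left(31796 - -8638\right) \left(15401 + 27270\right) = \left(31796 + 8638\right) 42671 = 40434 \cdot 42671 = 1725359214$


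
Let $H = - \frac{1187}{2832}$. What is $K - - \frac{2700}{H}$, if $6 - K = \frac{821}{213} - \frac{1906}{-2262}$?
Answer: $- \frac{613889375338}{95317287} \approx -6440.5$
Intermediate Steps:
$H = - \frac{1187}{2832}$ ($H = \left(-1187\right) \frac{1}{2832} = - \frac{1187}{2832} \approx -0.41914$)
$K = \frac{104626}{80301}$ ($K = 6 - \left(\frac{821}{213} - \frac{1906}{-2262}\right) = 6 - \left(821 \cdot \frac{1}{213} - - \frac{953}{1131}\right) = 6 - \left(\frac{821}{213} + \frac{953}{1131}\right) = 6 - \frac{377180}{80301} = \frac{104626}{80301} \approx 1.3029$)
$K - - \frac{2700}{H} = \frac{104626}{80301} - - \frac{2700}{- \frac{1187}{2832}} = \frac{104626}{80301} - \left(-2700\right) \left(- \frac{2832}{1187}\right) = \frac{104626}{80301} - \frac{7646400}{1187} = - \frac{613889375338}{95317287}$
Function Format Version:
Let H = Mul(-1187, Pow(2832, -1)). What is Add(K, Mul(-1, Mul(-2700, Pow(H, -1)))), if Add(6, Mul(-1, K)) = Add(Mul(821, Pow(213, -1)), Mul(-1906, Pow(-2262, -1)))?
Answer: Rational(-613889375338, 95317287) ≈ -6440.5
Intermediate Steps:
H = Rational(-1187, 2832) (H = Mul(-1187, Rational(1, 2832)) = Rational(-1187, 2832) ≈ -0.41914)
K = Rational(104626, 80301) (K = Add(6, Mul(-1, Add(Mul(821, Pow(213, -1)), Mul(-1906, Pow(-2262, -1))))) = Add(6, Mul(-1, Add(Mul(821, Rational(1, 213)), Mul(-1906, Rational(-1, 2262))))) = Add(6, Mul(-1, Add(Rational(821, 213), Rational(953, 1131)))) = Add(6, Mul(-1, Rational(377180, 80301))) = Add(6, Rational(-377180, 80301)) = Rational(104626, 80301) ≈ 1.3029)
Add(K, Mul(-1, Mul(-2700, Pow(H, -1)))) = Add(Rational(104626, 80301), Mul(-1, Mul(-2700, Pow(Rational(-1187, 2832), -1)))) = Add(Rational(104626, 80301), Mul(-1, Mul(-2700, Rational(-2832, 1187)))) = Add(Rational(104626, 80301), Mul(-1, Rational(7646400, 1187))) = Add(Rational(104626, 80301), Rational(-7646400, 1187)) = Rational(-613889375338, 95317287)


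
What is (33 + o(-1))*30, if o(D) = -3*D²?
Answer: 900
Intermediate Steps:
(33 + o(-1))*30 = (33 - 3*(-1)²)*30 = (33 - 3*1)*30 = (33 - 3)*30 = 30*30 = 900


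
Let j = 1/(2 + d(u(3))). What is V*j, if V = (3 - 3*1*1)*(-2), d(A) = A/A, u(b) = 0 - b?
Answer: 0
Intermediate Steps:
u(b) = -b
d(A) = 1
j = ⅓ (j = 1/(2 + 1) = 1/3 = ⅓ ≈ 0.33333)
V = 0 (V = (3 - 3*1)*(-2) = (3 - 3)*(-2) = 0*(-2) = 0)
V*j = 0*(⅓) = 0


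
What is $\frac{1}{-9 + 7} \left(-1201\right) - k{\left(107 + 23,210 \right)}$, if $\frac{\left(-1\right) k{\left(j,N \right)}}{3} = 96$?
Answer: $\frac{1777}{2} \approx 888.5$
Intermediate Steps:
$k{\left(j,N \right)} = -288$ ($k{\left(j,N \right)} = \left(-3\right) 96 = -288$)
$\frac{1}{-9 + 7} \left(-1201\right) - k{\left(107 + 23,210 \right)} = \frac{1}{-9 + 7} \left(-1201\right) - -288 = \frac{1}{-2} \left(-1201\right) + 288 = \left(- \frac{1}{2}\right) \left(-1201\right) + 288 = \frac{1201}{2} + 288 = \frac{1777}{2}$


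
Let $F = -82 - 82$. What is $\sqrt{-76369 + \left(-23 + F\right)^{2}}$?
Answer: $30 i \sqrt{46} \approx 203.47 i$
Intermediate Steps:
$F = -164$
$\sqrt{-76369 + \left(-23 + F\right)^{2}} = \sqrt{-76369 + \left(-23 - 164\right)^{2}} = \sqrt{-76369 + \left(-187\right)^{2}} = \sqrt{-76369 + 34969} = \sqrt{-41400} = 30 i \sqrt{46}$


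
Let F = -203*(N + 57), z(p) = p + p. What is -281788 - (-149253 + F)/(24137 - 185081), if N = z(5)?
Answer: -22676125363/80472 ≈ -2.8179e+5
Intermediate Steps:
z(p) = 2*p
N = 10 (N = 2*5 = 10)
F = -13601 (F = -203*(10 + 57) = -203*67 = -13601)
-281788 - (-149253 + F)/(24137 - 185081) = -281788 - (-149253 - 13601)/(24137 - 185081) = -281788 - (-162854)/(-160944) = -281788 - (-162854)*(-1)/160944 = -281788 - 1*81427/80472 = -281788 - 81427/80472 = -22676125363/80472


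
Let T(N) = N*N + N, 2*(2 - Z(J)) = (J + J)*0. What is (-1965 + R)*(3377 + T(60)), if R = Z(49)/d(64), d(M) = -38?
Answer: -262733432/19 ≈ -1.3828e+7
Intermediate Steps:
Z(J) = 2 (Z(J) = 2 - (J + J)*0/2 = 2 - 2*J*0/2 = 2 - 1/2*0 = 2 + 0 = 2)
T(N) = N + N**2 (T(N) = N**2 + N = N + N**2)
R = -1/19 (R = 2/(-38) = 2*(-1/38) = -1/19 ≈ -0.052632)
(-1965 + R)*(3377 + T(60)) = (-1965 - 1/19)*(3377 + 60*(1 + 60)) = -37336*(3377 + 60*61)/19 = -37336*(3377 + 3660)/19 = -37336/19*7037 = -262733432/19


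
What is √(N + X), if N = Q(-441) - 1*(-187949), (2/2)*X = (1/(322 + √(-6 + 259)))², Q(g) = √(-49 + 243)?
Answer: √(187949 + √194 + (322 + √253)⁻²) ≈ 433.55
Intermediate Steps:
Q(g) = √194
X = (322 + √253)⁻² (X = (1/(322 + √(-6 + 259)))² = (1/(322 + √253))² = (322 + √253)⁻² ≈ 8.7581e-6)
N = 187949 + √194 (N = √194 - 1*(-187949) = √194 + 187949 = 187949 + √194 ≈ 1.8796e+5)
√(N + X) = √((187949 + √194) + (322 + √253)⁻²) = √(187949 + √194 + (322 + √253)⁻²)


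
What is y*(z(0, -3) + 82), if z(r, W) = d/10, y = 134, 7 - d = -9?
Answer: 56012/5 ≈ 11202.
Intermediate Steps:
d = 16 (d = 7 - 1*(-9) = 7 + 9 = 16)
z(r, W) = 8/5 (z(r, W) = 16/10 = 16*(⅒) = 8/5)
y*(z(0, -3) + 82) = 134*(8/5 + 82) = 134*(418/5) = 56012/5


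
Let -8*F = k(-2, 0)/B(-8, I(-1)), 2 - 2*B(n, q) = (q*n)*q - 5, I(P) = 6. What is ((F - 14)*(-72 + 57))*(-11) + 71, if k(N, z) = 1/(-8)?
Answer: -4227199/1888 ≈ -2239.0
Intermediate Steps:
k(N, z) = -1/8
B(n, q) = 7/2 - n*q**2/2 (B(n, q) = 1 - ((q*n)*q - 5)/2 = 1 - ((n*q)*q - 5)/2 = 1 - (n*q**2 - 5)/2 = 1 - (-5 + n*q**2)/2 = 1 + (5/2 - n*q**2/2) = 7/2 - n*q**2/2)
F = 1/9440 (F = -(-1)/(64*(7/2 - 1/2*(-8)*6**2)) = -(-1)/(64*(7/2 - 1/2*(-8)*36)) = -(-1)/(64*(7/2 + 144)) = -(-1)/(64*295/2) = -(-1)*2/(64*295) = -1/8*(-1/1180) = 1/9440 ≈ 0.00010593)
((F - 14)*(-72 + 57))*(-11) + 71 = ((1/9440 - 14)*(-72 + 57))*(-11) + 71 = -132159/9440*(-15)*(-11) + 71 = (396477/1888)*(-11) + 71 = -4361247/1888 + 71 = -4227199/1888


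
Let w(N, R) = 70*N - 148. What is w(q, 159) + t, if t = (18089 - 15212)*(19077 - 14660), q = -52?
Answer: 12703921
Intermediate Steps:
w(N, R) = -148 + 70*N
t = 12707709 (t = 2877*4417 = 12707709)
w(q, 159) + t = (-148 + 70*(-52)) + 12707709 = (-148 - 3640) + 12707709 = -3788 + 12707709 = 12703921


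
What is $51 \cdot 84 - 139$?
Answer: $4145$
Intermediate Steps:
$51 \cdot 84 - 139 = 4284 - 139 = 4145$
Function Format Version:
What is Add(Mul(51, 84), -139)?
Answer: 4145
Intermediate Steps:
Add(Mul(51, 84), -139) = Add(4284, -139) = 4145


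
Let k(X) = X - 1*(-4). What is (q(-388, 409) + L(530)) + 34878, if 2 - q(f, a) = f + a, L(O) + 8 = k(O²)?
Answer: 315755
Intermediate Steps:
k(X) = 4 + X (k(X) = X + 4 = 4 + X)
L(O) = -4 + O² (L(O) = -8 + (4 + O²) = -4 + O²)
q(f, a) = 2 - a - f (q(f, a) = 2 - (f + a) = 2 - (a + f) = 2 + (-a - f) = 2 - a - f)
(q(-388, 409) + L(530)) + 34878 = ((2 - 1*409 - 1*(-388)) + (-4 + 530²)) + 34878 = ((2 - 409 + 388) + (-4 + 280900)) + 34878 = (-19 + 280896) + 34878 = 280877 + 34878 = 315755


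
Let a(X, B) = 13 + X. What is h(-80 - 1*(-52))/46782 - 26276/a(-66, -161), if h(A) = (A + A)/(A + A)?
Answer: 1229243885/2479446 ≈ 495.77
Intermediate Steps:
h(A) = 1 (h(A) = (2*A)/((2*A)) = (2*A)*(1/(2*A)) = 1)
h(-80 - 1*(-52))/46782 - 26276/a(-66, -161) = 1/46782 - 26276/(13 - 66) = 1*(1/46782) - 26276/(-53) = 1/46782 - 26276*(-1/53) = 1/46782 + 26276/53 = 1229243885/2479446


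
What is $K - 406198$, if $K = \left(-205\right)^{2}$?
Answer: $-364173$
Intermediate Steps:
$K = 42025$
$K - 406198 = 42025 - 406198 = -364173$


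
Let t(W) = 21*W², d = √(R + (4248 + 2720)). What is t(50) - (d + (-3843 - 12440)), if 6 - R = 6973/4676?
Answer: 68783 - √38113434219/2338 ≈ 68700.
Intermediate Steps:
R = 21083/4676 (R = 6 - 6973/4676 = 21083/4676 ≈ 4.5088)
d = √38113434219/2338 (d = √(21083/4676 + (4248 + 2720)) = √(21083/4676 + 6968) = √(32603451/4676) = √38113434219/2338 ≈ 83.502)
t(50) - (d + (-3843 - 12440)) = 21*50² - (√38113434219/2338 + (-3843 - 12440)) = 21*2500 - (√38113434219/2338 - 16283) = 52500 - (-16283 + √38113434219/2338) = 52500 + (16283 - √38113434219/2338) = 68783 - √38113434219/2338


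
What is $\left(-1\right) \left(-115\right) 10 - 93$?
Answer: $1057$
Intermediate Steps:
$\left(-1\right) \left(-115\right) 10 - 93 = 115 \cdot 10 - 93 = 1150 - 93 = 1057$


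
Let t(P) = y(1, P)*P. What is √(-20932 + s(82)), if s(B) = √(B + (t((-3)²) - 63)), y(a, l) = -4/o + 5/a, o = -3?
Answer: √(-20932 + 2*√19) ≈ 144.65*I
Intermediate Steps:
y(a, l) = 4/3 + 5/a (y(a, l) = -4/(-3) + 5/a = -4*(-⅓) + 5/a = 4/3 + 5/a)
t(P) = 19*P/3 (t(P) = (4/3 + 5/1)*P = (4/3 + 5*1)*P = (4/3 + 5)*P = 19*P/3)
s(B) = √(-6 + B) (s(B) = √(B + ((19/3)*(-3)² - 63)) = √(B + ((19/3)*9 - 63)) = √(B + (57 - 63)) = √(B - 6) = √(-6 + B))
√(-20932 + s(82)) = √(-20932 + √(-6 + 82)) = √(-20932 + √76) = √(-20932 + 2*√19)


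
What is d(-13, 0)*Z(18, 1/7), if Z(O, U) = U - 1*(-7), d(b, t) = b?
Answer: -650/7 ≈ -92.857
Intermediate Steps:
Z(O, U) = 7 + U (Z(O, U) = U + 7 = 7 + U)
d(-13, 0)*Z(18, 1/7) = -13*(7 + 1/7) = -13*(7 + ⅐) = -13*50/7 = -650/7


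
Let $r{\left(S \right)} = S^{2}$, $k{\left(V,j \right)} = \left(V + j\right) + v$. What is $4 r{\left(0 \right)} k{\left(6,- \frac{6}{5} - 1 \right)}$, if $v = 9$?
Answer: $0$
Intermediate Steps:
$k{\left(V,j \right)} = 9 + V + j$ ($k{\left(V,j \right)} = \left(V + j\right) + 9 = 9 + V + j$)
$4 r{\left(0 \right)} k{\left(6,- \frac{6}{5} - 1 \right)} = 4 \cdot 0^{2} \left(9 + 6 - \left(1 + \frac{6}{5}\right)\right) = 4 \cdot 0 \left(9 + 6 - \left(1 + 6 \cdot \frac{1}{5}\right)\right) = 0 \left(9 + 6 - \frac{11}{5}\right) = 0 \cdot \frac{64}{5} = 0$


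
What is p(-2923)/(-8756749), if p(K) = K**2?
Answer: -8543929/8756749 ≈ -0.97570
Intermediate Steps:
p(-2923)/(-8756749) = (-2923)**2/(-8756749) = 8543929*(-1/8756749) = -8543929/8756749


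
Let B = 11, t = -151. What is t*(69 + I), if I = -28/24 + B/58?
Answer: -893618/87 ≈ -10271.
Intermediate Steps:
I = -85/87 (I = -28/24 + 11/58 = -28*1/24 + 11*(1/58) = -7/6 + 11/58 = -85/87 ≈ -0.97701)
t*(69 + I) = -151*(69 - 85/87) = -151*5918/87 = -893618/87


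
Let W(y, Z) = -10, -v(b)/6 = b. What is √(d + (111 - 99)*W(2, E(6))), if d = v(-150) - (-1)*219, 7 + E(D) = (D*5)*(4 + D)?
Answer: 3*√111 ≈ 31.607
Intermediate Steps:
v(b) = -6*b
E(D) = -7 + 5*D*(4 + D) (E(D) = -7 + (D*5)*(4 + D) = -7 + (5*D)*(4 + D) = -7 + 5*D*(4 + D))
d = 1119 (d = -6*(-150) - (-1)*219 = 900 - 1*(-219) = 900 + 219 = 1119)
√(d + (111 - 99)*W(2, E(6))) = √(1119 + (111 - 99)*(-10)) = √(1119 + 12*(-10)) = √(1119 - 120) = √999 = 3*√111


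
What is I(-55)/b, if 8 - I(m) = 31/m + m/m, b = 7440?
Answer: 26/25575 ≈ 0.0010166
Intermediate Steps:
I(m) = 7 - 31/m (I(m) = 8 - (31/m + m/m) = 8 - (31/m + 1) = 8 - (1 + 31/m) = 8 + (-1 - 31/m) = 7 - 31/m)
I(-55)/b = (7 - 31/(-55))/7440 = (7 - 31*(-1/55))*(1/7440) = (7 + 31/55)*(1/7440) = (416/55)*(1/7440) = 26/25575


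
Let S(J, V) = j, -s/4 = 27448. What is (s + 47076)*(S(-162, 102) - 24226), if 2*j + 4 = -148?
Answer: 1524124232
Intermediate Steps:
s = -109792 (s = -4*27448 = -109792)
j = -76 (j = -2 + (½)*(-148) = -2 - 74 = -76)
S(J, V) = -76
(s + 47076)*(S(-162, 102) - 24226) = (-109792 + 47076)*(-76 - 24226) = -62716*(-24302) = 1524124232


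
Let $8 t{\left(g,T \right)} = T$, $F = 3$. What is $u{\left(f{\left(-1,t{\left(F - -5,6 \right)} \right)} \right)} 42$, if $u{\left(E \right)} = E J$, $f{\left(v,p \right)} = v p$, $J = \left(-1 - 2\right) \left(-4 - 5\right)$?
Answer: $- \frac{1701}{2} \approx -850.5$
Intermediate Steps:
$t{\left(g,T \right)} = \frac{T}{8}$
$J = 27$ ($J = \left(-3\right) \left(-9\right) = 27$)
$f{\left(v,p \right)} = p v$
$u{\left(E \right)} = 27 E$ ($u{\left(E \right)} = E 27 = 27 E$)
$u{\left(f{\left(-1,t{\left(F - -5,6 \right)} \right)} \right)} 42 = 27 \cdot \frac{1}{8} \cdot 6 \left(-1\right) 42 = 27 \cdot \frac{3}{4} \left(-1\right) 42 = 27 \left(- \frac{3}{4}\right) 42 = \left(- \frac{81}{4}\right) 42 = - \frac{1701}{2}$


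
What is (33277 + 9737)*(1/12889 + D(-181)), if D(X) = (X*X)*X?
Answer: -3287492563208472/12889 ≈ -2.5506e+11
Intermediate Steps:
D(X) = X³ (D(X) = X²*X = X³)
(33277 + 9737)*(1/12889 + D(-181)) = (33277 + 9737)*(1/12889 + (-181)³) = 43014*(1/12889 - 5929741) = 43014*(-76428431748/12889) = -3287492563208472/12889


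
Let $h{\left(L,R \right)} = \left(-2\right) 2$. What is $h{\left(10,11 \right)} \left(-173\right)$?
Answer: $692$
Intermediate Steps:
$h{\left(L,R \right)} = -4$
$h{\left(10,11 \right)} \left(-173\right) = \left(-4\right) \left(-173\right) = 692$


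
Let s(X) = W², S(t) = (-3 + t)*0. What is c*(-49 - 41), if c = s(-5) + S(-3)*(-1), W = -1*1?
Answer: -90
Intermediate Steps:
S(t) = 0
W = -1
s(X) = 1 (s(X) = (-1)² = 1)
c = 1 (c = 1 + 0*(-1) = 1 + 0 = 1)
c*(-49 - 41) = 1*(-49 - 41) = 1*(-90) = -90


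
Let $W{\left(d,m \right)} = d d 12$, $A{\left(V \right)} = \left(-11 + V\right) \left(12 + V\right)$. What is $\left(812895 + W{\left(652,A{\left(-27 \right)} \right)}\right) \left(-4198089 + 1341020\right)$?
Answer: $-16897114626867$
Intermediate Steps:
$W{\left(d,m \right)} = 12 d^{2}$ ($W{\left(d,m \right)} = d^{2} \cdot 12 = 12 d^{2}$)
$\left(812895 + W{\left(652,A{\left(-27 \right)} \right)}\right) \left(-4198089 + 1341020\right) = \left(812895 + 12 \cdot 652^{2}\right) \left(-4198089 + 1341020\right) = \left(812895 + 12 \cdot 425104\right) \left(-2857069\right) = \left(812895 + 5101248\right) \left(-2857069\right) = 5914143 \left(-2857069\right) = -16897114626867$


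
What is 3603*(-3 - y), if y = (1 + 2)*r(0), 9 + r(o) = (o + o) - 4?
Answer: 129708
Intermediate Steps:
r(o) = -13 + 2*o (r(o) = -9 + ((o + o) - 4) = -9 + (2*o - 4) = -9 + (-4 + 2*o) = -13 + 2*o)
y = -39 (y = (1 + 2)*(-13 + 2*0) = 3*(-13 + 0) = 3*(-13) = -39)
3603*(-3 - y) = 3603*(-3 - 1*(-39)) = 3603*(-3 + 39) = 3603*36 = 129708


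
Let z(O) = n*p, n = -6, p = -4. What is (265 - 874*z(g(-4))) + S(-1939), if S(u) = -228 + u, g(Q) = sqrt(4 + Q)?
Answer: -22878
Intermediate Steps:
z(O) = 24 (z(O) = -6*(-4) = 24)
(265 - 874*z(g(-4))) + S(-1939) = (265 - 874*24) + (-228 - 1939) = (265 - 20976) - 2167 = -20711 - 2167 = -22878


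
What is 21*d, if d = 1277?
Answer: 26817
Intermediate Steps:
21*d = 21*1277 = 26817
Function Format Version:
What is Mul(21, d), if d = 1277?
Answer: 26817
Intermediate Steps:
Mul(21, d) = Mul(21, 1277) = 26817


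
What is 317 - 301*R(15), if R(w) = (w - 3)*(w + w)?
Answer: -108043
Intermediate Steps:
R(w) = 2*w*(-3 + w) (R(w) = (-3 + w)*(2*w) = 2*w*(-3 + w))
317 - 301*R(15) = 317 - 602*15*(-3 + 15) = 317 - 602*15*12 = 317 - 301*360 = 317 - 108360 = -108043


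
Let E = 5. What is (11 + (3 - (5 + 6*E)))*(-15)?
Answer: 315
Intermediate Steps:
(11 + (3 - (5 + 6*E)))*(-15) = (11 + (3 - (5 + 6*5)))*(-15) = (11 + (3 - (5 + 30)))*(-15) = (11 + (3 - 1*35))*(-15) = (11 + (3 - 35))*(-15) = (11 - 32)*(-15) = -21*(-15) = 315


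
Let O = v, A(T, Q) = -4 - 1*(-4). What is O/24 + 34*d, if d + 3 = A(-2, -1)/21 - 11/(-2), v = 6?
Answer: 341/4 ≈ 85.250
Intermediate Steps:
A(T, Q) = 0 (A(T, Q) = -4 + 4 = 0)
O = 6
d = 5/2 (d = -3 + (0/21 - 11/(-2)) = -3 + (0*(1/21) - 11*(-1/2)) = -3 + (0 + 11/2) = -3 + 11/2 = 5/2 ≈ 2.5000)
O/24 + 34*d = 6/24 + 34*(5/2) = 6*(1/24) + 85 = 1/4 + 85 = 341/4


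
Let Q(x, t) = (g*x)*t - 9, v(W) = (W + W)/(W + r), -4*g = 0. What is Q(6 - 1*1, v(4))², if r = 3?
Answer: 81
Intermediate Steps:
g = 0 (g = -¼*0 = 0)
v(W) = 2*W/(3 + W) (v(W) = (W + W)/(W + 3) = (2*W)/(3 + W) = 2*W/(3 + W))
Q(x, t) = -9 (Q(x, t) = (0*x)*t - 9 = 0*t - 9 = 0 - 9 = -9)
Q(6 - 1*1, v(4))² = (-9)² = 81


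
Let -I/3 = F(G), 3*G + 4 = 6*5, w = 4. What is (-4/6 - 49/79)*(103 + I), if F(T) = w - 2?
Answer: -29585/237 ≈ -124.83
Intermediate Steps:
G = 26/3 (G = -4/3 + (6*5)/3 = -4/3 + (1/3)*30 = -4/3 + 10 = 26/3 ≈ 8.6667)
F(T) = 2 (F(T) = 4 - 2 = 2)
I = -6 (I = -3*2 = -6)
(-4/6 - 49/79)*(103 + I) = (-4/6 - 49/79)*(103 - 6) = (-4*1/6 - 49*1/79)*97 = (-2/3 - 49/79)*97 = -305/237*97 = -29585/237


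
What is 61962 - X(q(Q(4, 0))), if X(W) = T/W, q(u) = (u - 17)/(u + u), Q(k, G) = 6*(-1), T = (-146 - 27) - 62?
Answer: 1427946/23 ≈ 62085.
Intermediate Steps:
T = -235 (T = -173 - 62 = -235)
Q(k, G) = -6
q(u) = (-17 + u)/(2*u) (q(u) = (-17 + u)/((2*u)) = (-17 + u)*(1/(2*u)) = (-17 + u)/(2*u))
X(W) = -235/W
61962 - X(q(Q(4, 0))) = 61962 - (-235)/((1/2)*(-17 - 6)/(-6)) = 61962 - (-235)/((1/2)*(-1/6)*(-23)) = 61962 - (-235)/23/12 = 61962 - (-235)*12/23 = 61962 - 1*(-2820/23) = 61962 + 2820/23 = 1427946/23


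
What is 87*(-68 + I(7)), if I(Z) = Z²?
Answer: -1653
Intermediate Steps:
87*(-68 + I(7)) = 87*(-68 + 7²) = 87*(-68 + 49) = 87*(-19) = -1653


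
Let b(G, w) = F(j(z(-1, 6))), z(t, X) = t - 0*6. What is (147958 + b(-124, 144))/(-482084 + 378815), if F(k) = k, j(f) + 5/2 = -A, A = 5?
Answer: -295901/206538 ≈ -1.4327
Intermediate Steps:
z(t, X) = t (z(t, X) = t - 1*0 = t + 0 = t)
j(f) = -15/2 (j(f) = -5/2 - 1*5 = -5/2 - 5 = -15/2)
b(G, w) = -15/2
(147958 + b(-124, 144))/(-482084 + 378815) = (147958 - 15/2)/(-482084 + 378815) = (295901/2)/(-103269) = (295901/2)*(-1/103269) = -295901/206538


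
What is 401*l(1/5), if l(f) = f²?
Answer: 401/25 ≈ 16.040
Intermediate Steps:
401*l(1/5) = 401*(1/5)² = 401*(⅕)² = 401*(1/25) = 401/25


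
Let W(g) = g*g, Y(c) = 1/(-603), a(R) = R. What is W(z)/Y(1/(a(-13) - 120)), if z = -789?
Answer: -375380163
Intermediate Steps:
Y(c) = -1/603
W(g) = g**2
W(z)/Y(1/(a(-13) - 120)) = (-789)**2/(-1/603) = 622521*(-603) = -375380163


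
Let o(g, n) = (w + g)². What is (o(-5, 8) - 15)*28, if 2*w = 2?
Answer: 28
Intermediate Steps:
w = 1 (w = (½)*2 = 1)
o(g, n) = (1 + g)²
(o(-5, 8) - 15)*28 = ((1 - 5)² - 15)*28 = ((-4)² - 15)*28 = (16 - 15)*28 = 1*28 = 28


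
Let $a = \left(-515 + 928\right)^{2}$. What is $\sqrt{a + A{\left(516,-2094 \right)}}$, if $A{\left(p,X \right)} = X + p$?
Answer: $\sqrt{168991} \approx 411.08$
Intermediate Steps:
$a = 170569$ ($a = 413^{2} = 170569$)
$\sqrt{a + A{\left(516,-2094 \right)}} = \sqrt{170569 + \left(-2094 + 516\right)} = \sqrt{170569 - 1578} = \sqrt{168991}$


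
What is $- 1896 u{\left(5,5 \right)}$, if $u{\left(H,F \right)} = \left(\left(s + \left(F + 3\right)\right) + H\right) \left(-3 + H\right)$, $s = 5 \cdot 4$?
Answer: $-125136$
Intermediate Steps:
$s = 20$
$u{\left(H,F \right)} = \left(-3 + H\right) \left(23 + F + H\right)$ ($u{\left(H,F \right)} = \left(\left(20 + \left(F + 3\right)\right) + H\right) \left(-3 + H\right) = \left(\left(20 + \left(3 + F\right)\right) + H\right) \left(-3 + H\right) = \left(\left(23 + F\right) + H\right) \left(-3 + H\right) = \left(23 + F + H\right) \left(-3 + H\right) = \left(-3 + H\right) \left(23 + F + H\right)$)
$- 1896 u{\left(5,5 \right)} = - 1896 \left(-69 + 5^{2} - 15 + 20 \cdot 5 + 5 \cdot 5\right) = - 1896 \left(-69 + 25 - 15 + 100 + 25\right) = \left(-1896\right) 66 = -125136$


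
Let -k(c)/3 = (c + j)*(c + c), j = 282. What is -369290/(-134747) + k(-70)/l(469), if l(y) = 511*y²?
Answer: 5931460013210/2163653195291 ≈ 2.7414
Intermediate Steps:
k(c) = -6*c*(282 + c) (k(c) = -3*(c + 282)*(c + c) = -3*(282 + c)*2*c = -6*c*(282 + c))
-369290/(-134747) + k(-70)/l(469) = -369290/(-134747) + (-6*(-70)*(282 - 70))/((511*469²)) = -369290*(-1/134747) + (-6*(-70)*212)/((511*219961)) = 369290/134747 + 89040/112400071 = 369290/134747 + 89040*(1/112400071) = 369290/134747 + 12720/16057153 = 5931460013210/2163653195291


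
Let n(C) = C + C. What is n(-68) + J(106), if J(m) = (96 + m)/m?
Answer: -7107/53 ≈ -134.09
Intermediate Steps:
n(C) = 2*C
J(m) = (96 + m)/m
n(-68) + J(106) = 2*(-68) + (96 + 106)/106 = -136 + (1/106)*202 = -136 + 101/53 = -7107/53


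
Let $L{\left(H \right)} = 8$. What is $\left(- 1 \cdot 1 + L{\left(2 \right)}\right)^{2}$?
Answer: $49$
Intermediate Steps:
$\left(- 1 \cdot 1 + L{\left(2 \right)}\right)^{2} = \left(- 1 \cdot 1 + 8\right)^{2} = \left(\left(-1\right) 1 + 8\right)^{2} = \left(-1 + 8\right)^{2} = 7^{2} = 49$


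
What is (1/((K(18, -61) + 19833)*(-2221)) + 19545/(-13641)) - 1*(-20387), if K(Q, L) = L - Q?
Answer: 4066786390369769/199493413798 ≈ 20386.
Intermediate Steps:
(1/((K(18, -61) + 19833)*(-2221)) + 19545/(-13641)) - 1*(-20387) = (1/(((-61 - 1*18) + 19833)*(-2221)) + 19545/(-13641)) - 1*(-20387) = (-1/2221/((-61 - 18) + 19833) + 19545*(-1/13641)) + 20387 = (-1/2221/(-79 + 19833) - 6515/4547) + 20387 = (-1/2221/19754 - 6515/4547) + 20387 = ((1/19754)*(-1/2221) - 6515/4547) + 20387 = (-1/43873634 - 6515/4547) + 20387 = -285836730057/199493413798 + 20387 = 4066786390369769/199493413798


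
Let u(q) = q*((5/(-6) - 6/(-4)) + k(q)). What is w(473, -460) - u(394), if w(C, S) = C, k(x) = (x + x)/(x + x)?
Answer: -551/3 ≈ -183.67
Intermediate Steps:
k(x) = 1 (k(x) = (2*x)/((2*x)) = (2*x)*(1/(2*x)) = 1)
u(q) = 5*q/3 (u(q) = q*((5/(-6) - 6/(-4)) + 1) = q*((5*(-1/6) - 6*(-1/4)) + 1) = q*((-5/6 + 3/2) + 1) = q*(2/3 + 1) = q*(5/3) = 5*q/3)
w(473, -460) - u(394) = 473 - 5*394/3 = 473 - 1*1970/3 = 473 - 1970/3 = -551/3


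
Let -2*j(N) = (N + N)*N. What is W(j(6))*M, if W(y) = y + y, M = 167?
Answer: -12024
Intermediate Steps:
j(N) = -N² (j(N) = -(N + N)*N/2 = -2*N*N/2 = -N²)
W(y) = 2*y
W(j(6))*M = (2*(-1*6²))*167 = (2*(-1*36))*167 = (2*(-36))*167 = -72*167 = -12024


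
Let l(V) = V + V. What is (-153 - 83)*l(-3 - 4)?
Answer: 3304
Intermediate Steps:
l(V) = 2*V
(-153 - 83)*l(-3 - 4) = (-153 - 83)*(2*(-3 - 4)) = -472*(-7) = -236*(-14) = 3304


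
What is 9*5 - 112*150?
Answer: -16755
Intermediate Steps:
9*5 - 112*150 = 45 - 16800 = -16755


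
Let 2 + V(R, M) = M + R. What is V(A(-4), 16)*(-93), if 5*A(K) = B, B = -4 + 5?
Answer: -6603/5 ≈ -1320.6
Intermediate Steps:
B = 1
A(K) = ⅕ (A(K) = (⅕)*1 = ⅕)
V(R, M) = -2 + M + R (V(R, M) = -2 + (M + R) = -2 + M + R)
V(A(-4), 16)*(-93) = (-2 + 16 + ⅕)*(-93) = (71/5)*(-93) = -6603/5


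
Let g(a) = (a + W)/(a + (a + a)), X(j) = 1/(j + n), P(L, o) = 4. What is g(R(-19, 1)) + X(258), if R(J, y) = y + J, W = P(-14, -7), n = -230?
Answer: 223/756 ≈ 0.29497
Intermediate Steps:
W = 4
R(J, y) = J + y
X(j) = 1/(-230 + j) (X(j) = 1/(j - 230) = 1/(-230 + j))
g(a) = (4 + a)/(3*a) (g(a) = (a + 4)/(a + (a + a)) = (4 + a)/(a + 2*a) = (4 + a)/((3*a)) = (4 + a)*(1/(3*a)) = (4 + a)/(3*a))
g(R(-19, 1)) + X(258) = (4 + (-19 + 1))/(3*(-19 + 1)) + 1/(-230 + 258) = (1/3)*(4 - 18)/(-18) + 1/28 = (1/3)*(-1/18)*(-14) + 1/28 = 7/27 + 1/28 = 223/756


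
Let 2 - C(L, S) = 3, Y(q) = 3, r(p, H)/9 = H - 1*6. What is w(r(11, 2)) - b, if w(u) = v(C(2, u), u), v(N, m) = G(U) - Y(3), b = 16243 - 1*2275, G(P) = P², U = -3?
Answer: -13962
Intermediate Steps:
r(p, H) = -54 + 9*H (r(p, H) = 9*(H - 1*6) = 9*(H - 6) = 9*(-6 + H) = -54 + 9*H)
b = 13968 (b = 16243 - 2275 = 13968)
C(L, S) = -1 (C(L, S) = 2 - 1*3 = 2 - 3 = -1)
v(N, m) = 6 (v(N, m) = (-3)² - 1*3 = 9 - 3 = 6)
w(u) = 6
w(r(11, 2)) - b = 6 - 1*13968 = 6 - 13968 = -13962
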